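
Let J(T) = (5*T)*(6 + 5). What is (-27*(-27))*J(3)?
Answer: 120285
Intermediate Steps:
J(T) = 55*T (J(T) = (5*T)*11 = 55*T)
(-27*(-27))*J(3) = (-27*(-27))*(55*3) = 729*165 = 120285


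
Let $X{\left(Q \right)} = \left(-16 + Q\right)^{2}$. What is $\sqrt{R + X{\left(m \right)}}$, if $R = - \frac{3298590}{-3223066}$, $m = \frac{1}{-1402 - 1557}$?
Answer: $\frac{2 \sqrt{12075745930511582515}}{433502377} \approx 16.032$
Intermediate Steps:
$m = - \frac{1}{2959}$ ($m = \frac{1}{-2959} = - \frac{1}{2959} \approx -0.00033795$)
$R = \frac{1649295}{1611533}$ ($R = \left(-3298590\right) \left(- \frac{1}{3223066}\right) = \frac{1649295}{1611533} \approx 1.0234$)
$\sqrt{R + X{\left(m \right)}} = \sqrt{\frac{1649295}{1611533} + \left(-16 - \frac{1}{2959}\right)^{2}} = \sqrt{\frac{1649295}{1611533} + \left(- \frac{47345}{2959}\right)^{2}} = \sqrt{\frac{1649295}{1611533} + \frac{2241549025}{8755681}} = \sqrt{\frac{329706447800020}{1282733533543}} = \frac{2 \sqrt{12075745930511582515}}{433502377}$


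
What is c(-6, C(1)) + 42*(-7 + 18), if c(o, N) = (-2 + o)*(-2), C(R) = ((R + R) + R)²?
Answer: 478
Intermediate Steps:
C(R) = 9*R² (C(R) = (2*R + R)² = (3*R)² = 9*R²)
c(o, N) = 4 - 2*o
c(-6, C(1)) + 42*(-7 + 18) = (4 - 2*(-6)) + 42*(-7 + 18) = (4 + 12) + 42*11 = 16 + 462 = 478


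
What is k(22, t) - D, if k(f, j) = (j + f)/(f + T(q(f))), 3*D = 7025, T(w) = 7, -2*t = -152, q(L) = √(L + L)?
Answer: -203431/87 ≈ -2338.3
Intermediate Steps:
q(L) = √2*√L (q(L) = √(2*L) = √2*√L)
t = 76 (t = -½*(-152) = 76)
D = 7025/3 (D = (⅓)*7025 = 7025/3 ≈ 2341.7)
k(f, j) = (f + j)/(7 + f) (k(f, j) = (j + f)/(f + 7) = (f + j)/(7 + f))
k(22, t) - D = (22 + 76)/(7 + 22) - 1*7025/3 = 98/29 - 7025/3 = -203431/87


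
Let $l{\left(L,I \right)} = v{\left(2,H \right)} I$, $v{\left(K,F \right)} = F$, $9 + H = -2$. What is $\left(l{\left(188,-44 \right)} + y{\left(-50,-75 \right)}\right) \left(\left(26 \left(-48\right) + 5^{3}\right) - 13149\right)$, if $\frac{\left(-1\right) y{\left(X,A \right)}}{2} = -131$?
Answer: $-10646912$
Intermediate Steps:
$H = -11$ ($H = -9 - 2 = -11$)
$y{\left(X,A \right)} = 262$ ($y{\left(X,A \right)} = \left(-2\right) \left(-131\right) = 262$)
$l{\left(L,I \right)} = - 11 I$
$\left(l{\left(188,-44 \right)} + y{\left(-50,-75 \right)}\right) \left(\left(26 \left(-48\right) + 5^{3}\right) - 13149\right) = \left(\left(-11\right) \left(-44\right) + 262\right) \left(\left(26 \left(-48\right) + 5^{3}\right) - 13149\right) = \left(484 + 262\right) \left(\left(-1248 + 125\right) - 13149\right) = 746 \left(-1123 - 13149\right) = 746 \left(-14272\right) = -10646912$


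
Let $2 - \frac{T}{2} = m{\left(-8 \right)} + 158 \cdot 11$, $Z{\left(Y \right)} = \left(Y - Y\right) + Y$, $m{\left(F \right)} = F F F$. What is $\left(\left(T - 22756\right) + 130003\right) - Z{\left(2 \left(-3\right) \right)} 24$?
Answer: $104943$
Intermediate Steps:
$m{\left(F \right)} = F^{3}$ ($m{\left(F \right)} = F^{2} F = F^{3}$)
$Z{\left(Y \right)} = Y$ ($Z{\left(Y \right)} = 0 + Y = Y$)
$T = -2448$ ($T = 4 - 2 \left(\left(-8\right)^{3} + 158 \cdot 11\right) = 4 - 2 \left(-512 + 1738\right) = 4 - 2452 = -2448$)
$\left(\left(T - 22756\right) + 130003\right) - Z{\left(2 \left(-3\right) \right)} 24 = \left(\left(-2448 - 22756\right) + 130003\right) - 2 \left(-3\right) 24 = \left(-25204 + 130003\right) - \left(-6\right) 24 = 104799 - -144 = 104799 + 144 = 104943$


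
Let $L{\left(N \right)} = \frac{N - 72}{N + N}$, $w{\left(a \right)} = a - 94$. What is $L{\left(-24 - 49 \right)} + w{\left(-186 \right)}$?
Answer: $- \frac{40735}{146} \approx -279.01$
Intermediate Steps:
$w{\left(a \right)} = -94 + a$
$L{\left(N \right)} = \frac{-72 + N}{2 N}$
$L{\left(-24 - 49 \right)} + w{\left(-186 \right)} = \frac{-72 - 73}{2 \left(-24 - 49\right)} - 280 = \frac{-72 - 73}{2 \left(-73\right)} - 280 = \frac{1}{2} \left(- \frac{1}{73}\right) \left(-145\right) - 280 = \frac{145}{146} - 280 = - \frac{40735}{146}$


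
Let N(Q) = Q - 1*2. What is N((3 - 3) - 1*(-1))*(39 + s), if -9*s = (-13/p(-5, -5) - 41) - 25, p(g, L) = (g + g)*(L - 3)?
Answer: -33373/720 ≈ -46.351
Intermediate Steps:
p(g, L) = 2*g*(-3 + L) (p(g, L) = (2*g)*(-3 + L) = 2*g*(-3 + L))
N(Q) = -2 + Q (N(Q) = Q - 2 = -2 + Q)
s = 5293/720 (s = -((-13*(-1/(10*(-3 - 5))) - 41) - 25)/9 = -((-13/(2*(-5)*(-8)) - 41) - 25)/9 = -((-13/80 - 41) - 25)/9 = -(-3293/80 - 25)/9 = -⅑*(-5293/80) = 5293/720 ≈ 7.3514)
N((3 - 3) - 1*(-1))*(39 + s) = (-2 + ((3 - 3) - 1*(-1)))*(39 + 5293/720) = (-2 + (0 + 1))*(33373/720) = (-2 + 1)*(33373/720) = -1*33373/720 = -33373/720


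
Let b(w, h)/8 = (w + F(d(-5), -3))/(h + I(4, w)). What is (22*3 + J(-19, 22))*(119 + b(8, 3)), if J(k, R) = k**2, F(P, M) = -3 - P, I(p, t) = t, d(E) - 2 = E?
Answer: 586271/11 ≈ 53297.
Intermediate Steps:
d(E) = 2 + E
b(w, h) = 8*w/(h + w) (b(w, h) = 8*((w + (-3 - (2 - 5)))/(h + w)) = 8*((w + (-3 - 1*(-3)))/(h + w)) = 8*((w + (-3 + 3))/(h + w)) = 8*((w + 0)/(h + w)) = 8*(w/(h + w)) = 8*w/(h + w))
(22*3 + J(-19, 22))*(119 + b(8, 3)) = (22*3 + (-19)**2)*(119 + 8*8/(3 + 8)) = (66 + 361)*(119 + 8*8/11) = 427*(119 + 8*8*(1/11)) = 427*(119 + 64/11) = 427*(1373/11) = 586271/11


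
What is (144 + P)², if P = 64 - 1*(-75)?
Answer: 80089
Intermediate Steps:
P = 139 (P = 64 + 75 = 139)
(144 + P)² = (144 + 139)² = 283² = 80089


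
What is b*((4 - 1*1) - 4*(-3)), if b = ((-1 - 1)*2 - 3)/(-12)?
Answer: 35/4 ≈ 8.7500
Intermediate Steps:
b = 7/12 (b = -(-2*2 - 3)/12 = -(-4 - 3)/12 = -1/12*(-7) = 7/12 ≈ 0.58333)
b*((4 - 1*1) - 4*(-3)) = 7*((4 - 1*1) - 4*(-3))/12 = 7*((4 - 1) + 12)/12 = 7*(3 + 12)/12 = (7/12)*15 = 35/4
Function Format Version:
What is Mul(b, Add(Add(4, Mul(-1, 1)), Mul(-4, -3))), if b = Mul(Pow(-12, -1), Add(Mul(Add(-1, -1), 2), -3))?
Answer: Rational(35, 4) ≈ 8.7500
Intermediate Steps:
b = Rational(7, 12) (b = Mul(Rational(-1, 12), Add(Mul(-2, 2), -3)) = Mul(Rational(-1, 12), Add(-4, -3)) = Mul(Rational(-1, 12), -7) = Rational(7, 12) ≈ 0.58333)
Mul(b, Add(Add(4, Mul(-1, 1)), Mul(-4, -3))) = Mul(Rational(7, 12), Add(Add(4, Mul(-1, 1)), Mul(-4, -3))) = Mul(Rational(7, 12), Add(Add(4, -1), 12)) = Mul(Rational(7, 12), Add(3, 12)) = Mul(Rational(7, 12), 15) = Rational(35, 4)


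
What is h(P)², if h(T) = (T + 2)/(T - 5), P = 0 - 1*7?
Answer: 25/144 ≈ 0.17361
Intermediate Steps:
P = -7 (P = 0 - 7 = -7)
h(T) = (2 + T)/(-5 + T)
h(P)² = ((2 - 7)/(-5 - 7))² = (-5/(-12))² = (-1/12*(-5))² = (5/12)² = 25/144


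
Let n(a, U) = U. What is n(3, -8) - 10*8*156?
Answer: -12488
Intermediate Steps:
n(3, -8) - 10*8*156 = -8 - 10*8*156 = -8 - 80*156 = -8 - 12480 = -12488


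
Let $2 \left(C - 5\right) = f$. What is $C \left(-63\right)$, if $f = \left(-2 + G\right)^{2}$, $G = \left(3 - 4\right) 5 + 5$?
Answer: $-441$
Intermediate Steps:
$G = 0$ ($G = \left(3 - 4\right) 5 + 5 = \left(-1\right) 5 + 5 = -5 + 5 = 0$)
$f = 4$ ($f = \left(-2 + 0\right)^{2} = \left(-2\right)^{2} = 4$)
$C = 7$ ($C = 5 + \frac{1}{2} \cdot 4 = 5 + 2 = 7$)
$C \left(-63\right) = 7 \left(-63\right) = -441$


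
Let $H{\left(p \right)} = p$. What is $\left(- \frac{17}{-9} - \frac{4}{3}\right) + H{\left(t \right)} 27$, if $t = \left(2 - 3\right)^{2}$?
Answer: $\frac{248}{9} \approx 27.556$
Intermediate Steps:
$t = 1$ ($t = \left(-1\right)^{2} = 1$)
$\left(- \frac{17}{-9} - \frac{4}{3}\right) + H{\left(t \right)} 27 = \left(- \frac{17}{-9} - \frac{4}{3}\right) + 1 \cdot 27 = \left(\left(-17\right) \left(- \frac{1}{9}\right) - \frac{4}{3}\right) + 27 = \left(\frac{17}{9} - \frac{4}{3}\right) + 27 = \frac{5}{9} + 27 = \frac{248}{9}$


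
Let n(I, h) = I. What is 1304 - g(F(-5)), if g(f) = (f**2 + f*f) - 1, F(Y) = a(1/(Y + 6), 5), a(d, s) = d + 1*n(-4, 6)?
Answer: 1287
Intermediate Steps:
a(d, s) = -4 + d (a(d, s) = d + 1*(-4) = d - 4 = -4 + d)
F(Y) = -4 + 1/(6 + Y) (F(Y) = -4 + 1/(Y + 6) = -4 + 1/(6 + Y))
g(f) = -1 + 2*f**2 (g(f) = (f**2 + f**2) - 1 = 2*f**2 - 1 = -1 + 2*f**2)
1304 - g(F(-5)) = 1304 - (-1 + 2*((-23 - 4*(-5))/(6 - 5))**2) = 1304 - (-1 + 2*((-23 + 20)/1)**2) = 1304 - (-1 + 2*(1*(-3))**2) = 1304 - (-1 + 2*(-3)**2) = 1304 - (-1 + 2*9) = 1304 - (-1 + 18) = 1304 - 1*17 = 1304 - 17 = 1287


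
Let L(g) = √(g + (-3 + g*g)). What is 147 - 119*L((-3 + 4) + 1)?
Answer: 147 - 119*√3 ≈ -59.114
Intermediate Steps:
L(g) = √(-3 + g + g²) (L(g) = √(g + (-3 + g²)) = √(-3 + g + g²))
147 - 119*L((-3 + 4) + 1) = 147 - 119*√(-3 + ((-3 + 4) + 1) + ((-3 + 4) + 1)²) = 147 - 119*√(-3 + (1 + 1) + (1 + 1)²) = 147 - 119*√(-3 + 2 + 2²) = 147 - 119*√(-3 + 2 + 4) = 147 - 119*√3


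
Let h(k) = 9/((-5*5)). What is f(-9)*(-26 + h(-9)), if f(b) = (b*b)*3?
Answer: -160137/25 ≈ -6405.5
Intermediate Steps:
h(k) = -9/25 (h(k) = 9/(-25) = 9*(-1/25) = -9/25)
f(b) = 3*b² (f(b) = b²*3 = 3*b²)
f(-9)*(-26 + h(-9)) = (3*(-9)²)*(-26 - 9/25) = (3*81)*(-659/25) = 243*(-659/25) = -160137/25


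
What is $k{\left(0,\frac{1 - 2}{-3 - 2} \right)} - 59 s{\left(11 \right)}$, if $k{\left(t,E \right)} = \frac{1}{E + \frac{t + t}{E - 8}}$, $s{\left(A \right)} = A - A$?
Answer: $5$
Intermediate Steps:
$s{\left(A \right)} = 0$
$k{\left(t,E \right)} = \frac{1}{E + \frac{2 t}{-8 + E}}$
$k{\left(0,\frac{1 - 2}{-3 - 2} \right)} - 59 s{\left(11 \right)} = \frac{-8 + \frac{1 - 2}{-3 - 2}}{\left(\frac{1 - 2}{-3 - 2}\right)^{2} - 8 \frac{1 - 2}{-3 - 2} + 2 \cdot 0} - 0 = \frac{-8 - \frac{1}{-5}}{\left(- \frac{1}{-5}\right)^{2} - 8 \left(- \frac{1}{-5}\right) + 0} + 0 = \frac{-8 - - \frac{1}{5}}{\left(\left(-1\right) \left(- \frac{1}{5}\right)\right)^{2} - 8 \left(\left(-1\right) \left(- \frac{1}{5}\right)\right) + 0} + 0 = \frac{-8 + \frac{1}{5}}{\left(\frac{1}{5}\right)^{2} - \frac{8}{5} + 0} + 0 = \frac{1}{\frac{1}{25} - \frac{8}{5} + 0} \left(- \frac{39}{5}\right) + 0 = \frac{1}{- \frac{39}{25}} \left(- \frac{39}{5}\right) + 0 = \left(- \frac{25}{39}\right) \left(- \frac{39}{5}\right) + 0 = 5 + 0 = 5$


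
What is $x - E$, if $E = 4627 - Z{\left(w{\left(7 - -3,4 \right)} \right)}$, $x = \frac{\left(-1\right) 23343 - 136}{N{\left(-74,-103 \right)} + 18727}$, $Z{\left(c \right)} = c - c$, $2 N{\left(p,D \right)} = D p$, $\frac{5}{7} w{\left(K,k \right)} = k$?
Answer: $- \frac{104306805}{22538} \approx -4628.0$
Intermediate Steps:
$w{\left(K,k \right)} = \frac{7 k}{5}$
$N{\left(p,D \right)} = \frac{D p}{2}$
$Z{\left(c \right)} = 0$
$x = - \frac{23479}{22538}$ ($x = \frac{\left(-1\right) 23343 - 136}{\frac{1}{2} \left(-103\right) \left(-74\right) + 18727} = \frac{-23343 - 136}{3811 + 18727} = - \frac{23479}{22538} \approx -1.0418$)
$E = 4627$ ($E = 4627 - 0 = 4627 + 0 = 4627$)
$x - E = - \frac{23479}{22538} - 4627 = - \frac{104306805}{22538}$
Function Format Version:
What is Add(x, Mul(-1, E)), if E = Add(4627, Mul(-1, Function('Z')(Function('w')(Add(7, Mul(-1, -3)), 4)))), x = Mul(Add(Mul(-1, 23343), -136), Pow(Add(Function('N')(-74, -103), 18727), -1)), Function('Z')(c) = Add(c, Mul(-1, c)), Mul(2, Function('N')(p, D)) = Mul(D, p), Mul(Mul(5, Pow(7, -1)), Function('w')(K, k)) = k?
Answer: Rational(-104306805, 22538) ≈ -4628.0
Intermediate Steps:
Function('w')(K, k) = Mul(Rational(7, 5), k)
Function('N')(p, D) = Mul(Rational(1, 2), D, p) (Function('N')(p, D) = Mul(Rational(1, 2), Mul(D, p)) = Mul(Rational(1, 2), D, p))
Function('Z')(c) = 0
x = Rational(-23479, 22538) (x = Mul(Add(Mul(-1, 23343), -136), Pow(Add(Mul(Rational(1, 2), -103, -74), 18727), -1)) = Mul(Add(-23343, -136), Pow(Add(3811, 18727), -1)) = Mul(-23479, Pow(22538, -1)) = Mul(-23479, Rational(1, 22538)) = Rational(-23479, 22538) ≈ -1.0418)
E = 4627 (E = Add(4627, Mul(-1, 0)) = Add(4627, 0) = 4627)
Add(x, Mul(-1, E)) = Add(Rational(-23479, 22538), Mul(-1, 4627)) = Add(Rational(-23479, 22538), -4627) = Rational(-104306805, 22538)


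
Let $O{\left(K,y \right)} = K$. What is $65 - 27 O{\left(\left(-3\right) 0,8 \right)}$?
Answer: $65$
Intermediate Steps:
$65 - 27 O{\left(\left(-3\right) 0,8 \right)} = 65 - 27 \left(\left(-3\right) 0\right) = 65 - 0 = 65 + 0 = 65$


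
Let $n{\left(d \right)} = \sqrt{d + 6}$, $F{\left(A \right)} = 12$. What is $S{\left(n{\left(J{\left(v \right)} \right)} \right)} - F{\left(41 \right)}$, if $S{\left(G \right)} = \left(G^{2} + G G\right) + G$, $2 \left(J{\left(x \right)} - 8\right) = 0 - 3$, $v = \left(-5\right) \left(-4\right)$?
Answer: $13 + \frac{5 \sqrt{2}}{2} \approx 16.536$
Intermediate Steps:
$v = 20$
$J{\left(x \right)} = \frac{13}{2}$ ($J{\left(x \right)} = 8 + \frac{0 - 3}{2} = 8 + \frac{1}{2} \left(-3\right) = 8 - \frac{3}{2} = \frac{13}{2}$)
$n{\left(d \right)} = \sqrt{6 + d}$
$S{\left(G \right)} = G + 2 G^{2}$ ($S{\left(G \right)} = \left(G^{2} + G^{2}\right) + G = 2 G^{2} + G = G + 2 G^{2}$)
$S{\left(n{\left(J{\left(v \right)} \right)} \right)} - F{\left(41 \right)} = \sqrt{6 + \frac{13}{2}} \left(1 + 2 \sqrt{6 + \frac{13}{2}}\right) - 12 = \sqrt{\frac{25}{2}} \left(1 + 2 \sqrt{\frac{25}{2}}\right) - 12 = \frac{5 \sqrt{2}}{2} \left(1 + 2 \frac{5 \sqrt{2}}{2}\right) - 12 = \frac{5 \sqrt{2}}{2} \left(1 + 5 \sqrt{2}\right) - 12 = \frac{5 \sqrt{2} \left(1 + 5 \sqrt{2}\right)}{2} - 12 = -12 + \frac{5 \sqrt{2} \left(1 + 5 \sqrt{2}\right)}{2}$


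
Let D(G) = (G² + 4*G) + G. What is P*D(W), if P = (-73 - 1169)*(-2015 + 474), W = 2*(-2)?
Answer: -7655688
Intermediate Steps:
W = -4
D(G) = G² + 5*G
P = 1913922 (P = -1242*(-1541) = 1913922)
P*D(W) = 1913922*(-4*(5 - 4)) = 1913922*(-4*1) = 1913922*(-4) = -7655688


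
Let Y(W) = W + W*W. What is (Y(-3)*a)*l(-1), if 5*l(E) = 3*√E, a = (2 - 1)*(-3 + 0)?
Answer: -54*I/5 ≈ -10.8*I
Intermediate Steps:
Y(W) = W + W²
a = -3 (a = 1*(-3) = -3)
l(E) = 3*√E/5 (l(E) = (3*√E)/5 = 3*√E/5)
(Y(-3)*a)*l(-1) = (-3*(1 - 3)*(-3))*(3*√(-1)/5) = (-3*(-2)*(-3))*(3*I/5) = (6*(-3))*(3*I/5) = -54*I/5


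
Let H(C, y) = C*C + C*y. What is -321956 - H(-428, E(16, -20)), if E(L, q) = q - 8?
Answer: -517124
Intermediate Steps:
E(L, q) = -8 + q
H(C, y) = C**2 + C*y
-321956 - H(-428, E(16, -20)) = -321956 - (-428)*(-428 + (-8 - 20)) = -321956 - (-428)*(-428 - 28) = -321956 - (-428)*(-456) = -321956 - 1*195168 = -321956 - 195168 = -517124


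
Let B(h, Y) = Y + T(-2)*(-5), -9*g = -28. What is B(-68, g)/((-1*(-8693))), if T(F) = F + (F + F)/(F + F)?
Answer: 73/78237 ≈ 0.00093306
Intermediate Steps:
g = 28/9 (g = -⅑*(-28) = 28/9 ≈ 3.1111)
T(F) = 1 + F (T(F) = F + (2*F)/((2*F)) = F + (2*F)*(1/(2*F)) = F + 1 = 1 + F)
B(h, Y) = 5 + Y (B(h, Y) = Y + (1 - 2)*(-5) = Y - 1*(-5) = Y + 5 = 5 + Y)
B(-68, g)/((-1*(-8693))) = (5 + 28/9)/((-1*(-8693))) = (73/9)/8693 = (73/9)*(1/8693) = 73/78237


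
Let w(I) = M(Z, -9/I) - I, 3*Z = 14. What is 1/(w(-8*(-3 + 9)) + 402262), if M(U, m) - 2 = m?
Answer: 16/6436995 ≈ 2.4856e-6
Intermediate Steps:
Z = 14/3 (Z = (1/3)*14 = 14/3 ≈ 4.6667)
M(U, m) = 2 + m
w(I) = 2 - I - 9/I (w(I) = (2 - 9/I) - I = 2 - I - 9/I)
1/(w(-8*(-3 + 9)) + 402262) = 1/((2 - (-8)*(-3 + 9) - 9*(-1/(8*(-3 + 9)))) + 402262) = 1/((2 - (-8)*6 - 9/((-8*6))) + 402262) = 1/((2 - 1*(-48) - 9/(-48)) + 402262) = 1/((2 + 48 - 9*(-1/48)) + 402262) = 1/((2 + 48 + 3/16) + 402262) = 1/(803/16 + 402262) = 1/(6436995/16) = 16/6436995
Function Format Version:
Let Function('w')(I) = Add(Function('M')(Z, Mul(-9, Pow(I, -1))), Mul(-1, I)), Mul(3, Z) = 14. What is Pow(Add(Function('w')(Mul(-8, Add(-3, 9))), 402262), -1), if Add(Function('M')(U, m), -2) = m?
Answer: Rational(16, 6436995) ≈ 2.4856e-6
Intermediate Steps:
Z = Rational(14, 3) (Z = Mul(Rational(1, 3), 14) = Rational(14, 3) ≈ 4.6667)
Function('M')(U, m) = Add(2, m)
Function('w')(I) = Add(2, Mul(-1, I), Mul(-9, Pow(I, -1))) (Function('w')(I) = Add(Add(2, Mul(-9, Pow(I, -1))), Mul(-1, I)) = Add(2, Mul(-1, I), Mul(-9, Pow(I, -1))))
Pow(Add(Function('w')(Mul(-8, Add(-3, 9))), 402262), -1) = Pow(Add(Add(2, Mul(-1, Mul(-8, Add(-3, 9))), Mul(-9, Pow(Mul(-8, Add(-3, 9)), -1))), 402262), -1) = Pow(Add(Add(2, Mul(-1, Mul(-8, 6)), Mul(-9, Pow(Mul(-8, 6), -1))), 402262), -1) = Pow(Add(Add(2, Mul(-1, -48), Mul(-9, Pow(-48, -1))), 402262), -1) = Pow(Add(Add(2, 48, Mul(-9, Rational(-1, 48))), 402262), -1) = Pow(Add(Add(2, 48, Rational(3, 16)), 402262), -1) = Pow(Add(Rational(803, 16), 402262), -1) = Pow(Rational(6436995, 16), -1) = Rational(16, 6436995)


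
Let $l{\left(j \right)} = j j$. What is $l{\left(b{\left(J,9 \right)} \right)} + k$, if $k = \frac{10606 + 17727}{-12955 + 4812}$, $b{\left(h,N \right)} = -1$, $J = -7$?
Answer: $- \frac{20190}{8143} \approx -2.4794$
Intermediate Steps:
$k = - \frac{28333}{8143}$ ($k = \frac{28333}{-8143} = 28333 \left(- \frac{1}{8143}\right) = - \frac{28333}{8143} \approx -3.4794$)
$l{\left(j \right)} = j^{2}$
$l{\left(b{\left(J,9 \right)} \right)} + k = \left(-1\right)^{2} - \frac{28333}{8143} = 1 - \frac{28333}{8143} = - \frac{20190}{8143}$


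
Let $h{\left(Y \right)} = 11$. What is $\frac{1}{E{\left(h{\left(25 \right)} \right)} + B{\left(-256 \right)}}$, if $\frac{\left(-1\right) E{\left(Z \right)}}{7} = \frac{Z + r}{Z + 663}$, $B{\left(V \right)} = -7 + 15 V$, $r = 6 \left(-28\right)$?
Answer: $- \frac{674}{2591779} \approx -0.00026005$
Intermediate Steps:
$r = -168$
$E{\left(Z \right)} = - \frac{7 \left(-168 + Z\right)}{663 + Z}$ ($E{\left(Z \right)} = - 7 \frac{Z - 168}{Z + 663} = - 7 \frac{-168 + Z}{663 + Z} = - \frac{7 \left(-168 + Z\right)}{663 + Z}$)
$\frac{1}{E{\left(h{\left(25 \right)} \right)} + B{\left(-256 \right)}} = \frac{1}{\frac{7 \left(168 - 11\right)}{663 + 11} + \left(-7 + 15 \left(-256\right)\right)} = \frac{1}{\frac{7 \left(168 - 11\right)}{674} - 3847} = \frac{1}{7 \cdot \frac{1}{674} \cdot 157 - 3847} = \frac{1}{\frac{1099}{674} - 3847} = \frac{1}{- \frac{2591779}{674}} = - \frac{674}{2591779}$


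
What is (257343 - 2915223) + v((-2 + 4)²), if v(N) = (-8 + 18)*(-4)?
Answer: -2657920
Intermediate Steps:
v(N) = -40 (v(N) = 10*(-4) = -40)
(257343 - 2915223) + v((-2 + 4)²) = (257343 - 2915223) - 40 = -2657880 - 40 = -2657920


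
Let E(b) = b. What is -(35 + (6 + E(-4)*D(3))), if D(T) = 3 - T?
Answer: -41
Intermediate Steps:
-(35 + (6 + E(-4)*D(3))) = -(35 + (6 - 4*(3 - 1*3))) = -(35 + (6 - 4*(3 - 3))) = -(35 + (6 - 4*0)) = -(35 + (6 + 0)) = -(35 + 6) = -1*41 = -41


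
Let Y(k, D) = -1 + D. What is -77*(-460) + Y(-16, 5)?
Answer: 35424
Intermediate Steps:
-77*(-460) + Y(-16, 5) = -77*(-460) + (-1 + 5) = 35420 + 4 = 35424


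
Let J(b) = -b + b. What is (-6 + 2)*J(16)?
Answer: 0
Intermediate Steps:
J(b) = 0
(-6 + 2)*J(16) = (-6 + 2)*0 = -4*0 = 0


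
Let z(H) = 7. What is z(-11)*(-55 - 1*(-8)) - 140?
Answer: -469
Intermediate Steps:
z(-11)*(-55 - 1*(-8)) - 140 = 7*(-55 - 1*(-8)) - 140 = 7*(-55 + 8) - 140 = 7*(-47) - 140 = -329 - 140 = -469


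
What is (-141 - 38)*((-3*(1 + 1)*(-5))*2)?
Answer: -10740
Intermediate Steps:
(-141 - 38)*((-3*(1 + 1)*(-5))*2) = -179*-3*2*(-5)*2 = -179*(-6*(-5))*2 = -5370*2 = -179*60 = -10740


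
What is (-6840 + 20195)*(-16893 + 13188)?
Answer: -49480275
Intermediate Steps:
(-6840 + 20195)*(-16893 + 13188) = 13355*(-3705) = -49480275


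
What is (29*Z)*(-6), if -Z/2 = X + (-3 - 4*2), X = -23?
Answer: -11832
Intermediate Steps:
Z = 68 (Z = -2*(-23 + (-3 - 4*2)) = -2*(-23 + (-3 - 8)) = -2*(-23 - 11) = -2*(-34) = 68)
(29*Z)*(-6) = (29*68)*(-6) = 1972*(-6) = -11832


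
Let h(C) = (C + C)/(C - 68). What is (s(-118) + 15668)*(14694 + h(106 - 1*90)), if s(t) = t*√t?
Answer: 2992807352/13 - 22539652*I*√118/13 ≈ 2.3022e+8 - 1.8834e+7*I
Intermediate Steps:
h(C) = 2*C/(-68 + C) (h(C) = (2*C)/(-68 + C) = 2*C/(-68 + C))
s(t) = t^(3/2)
(s(-118) + 15668)*(14694 + h(106 - 1*90)) = ((-118)^(3/2) + 15668)*(14694 + 2*(106 - 1*90)/(-68 + (106 - 1*90))) = (-118*I*√118 + 15668)*(14694 + 2*(106 - 90)/(-68 + (106 - 90))) = (15668 - 118*I*√118)*(14694 + 2*16/(-68 + 16)) = (15668 - 118*I*√118)*(14694 + 2*16/(-52)) = (15668 - 118*I*√118)*(14694 + 2*16*(-1/52)) = (15668 - 118*I*√118)*(14694 - 8/13) = (15668 - 118*I*√118)*(191014/13) = 2992807352/13 - 22539652*I*√118/13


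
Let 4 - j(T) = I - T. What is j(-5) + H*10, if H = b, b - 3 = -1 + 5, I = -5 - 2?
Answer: 76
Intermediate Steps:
I = -7
j(T) = 11 + T (j(T) = 4 - (-7 - T) = 4 + (7 + T) = 11 + T)
b = 7 (b = 3 + (-1 + 5) = 3 + 4 = 7)
H = 7
j(-5) + H*10 = (11 - 5) + 7*10 = 6 + 70 = 76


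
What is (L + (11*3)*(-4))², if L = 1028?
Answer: 802816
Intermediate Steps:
(L + (11*3)*(-4))² = (1028 + (11*3)*(-4))² = (1028 + 33*(-4))² = (1028 - 132)² = 896² = 802816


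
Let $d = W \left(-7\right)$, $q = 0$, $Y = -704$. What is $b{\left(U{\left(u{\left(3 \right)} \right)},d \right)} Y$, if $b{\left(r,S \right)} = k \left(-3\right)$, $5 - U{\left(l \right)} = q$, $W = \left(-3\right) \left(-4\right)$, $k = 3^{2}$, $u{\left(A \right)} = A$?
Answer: $19008$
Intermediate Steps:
$k = 9$
$W = 12$
$d = -84$ ($d = 12 \left(-7\right) = -84$)
$U{\left(l \right)} = 5$ ($U{\left(l \right)} = 5 - 0 = 5 + 0 = 5$)
$b{\left(r,S \right)} = -27$ ($b{\left(r,S \right)} = 9 \left(-3\right) = -27$)
$b{\left(U{\left(u{\left(3 \right)} \right)},d \right)} Y = \left(-27\right) \left(-704\right) = 19008$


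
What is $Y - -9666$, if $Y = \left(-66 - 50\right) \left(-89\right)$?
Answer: $19990$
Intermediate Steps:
$Y = 10324$ ($Y = \left(-66 - 50\right) \left(-89\right) = \left(-116\right) \left(-89\right) = 10324$)
$Y - -9666 = 10324 - -9666 = 10324 + 9666 = 19990$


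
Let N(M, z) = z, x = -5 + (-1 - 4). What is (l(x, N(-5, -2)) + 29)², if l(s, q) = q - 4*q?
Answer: 1225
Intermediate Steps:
x = -10 (x = -5 - 5 = -10)
l(s, q) = -3*q
(l(x, N(-5, -2)) + 29)² = (-3*(-2) + 29)² = (6 + 29)² = 35² = 1225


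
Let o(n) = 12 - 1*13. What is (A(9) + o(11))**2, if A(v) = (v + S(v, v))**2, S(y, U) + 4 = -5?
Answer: 1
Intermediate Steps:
S(y, U) = -9 (S(y, U) = -4 - 5 = -9)
o(n) = -1 (o(n) = 12 - 13 = -1)
A(v) = (-9 + v)**2 (A(v) = (v - 9)**2 = (-9 + v)**2)
(A(9) + o(11))**2 = ((-9 + 9)**2 - 1)**2 = (0**2 - 1)**2 = (0 - 1)**2 = (-1)**2 = 1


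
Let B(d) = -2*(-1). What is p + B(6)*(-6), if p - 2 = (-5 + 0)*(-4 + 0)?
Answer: 10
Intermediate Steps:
B(d) = 2
p = 22 (p = 2 + (-5 + 0)*(-4 + 0) = 2 - 5*(-4) = 2 + 20 = 22)
p + B(6)*(-6) = 22 + 2*(-6) = 22 - 12 = 10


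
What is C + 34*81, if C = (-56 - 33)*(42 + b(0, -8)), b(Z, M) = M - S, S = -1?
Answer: -361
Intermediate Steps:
b(Z, M) = 1 + M (b(Z, M) = M - 1*(-1) = M + 1 = 1 + M)
C = -3115 (C = (-56 - 33)*(42 + (1 - 8)) = -89*(42 - 7) = -89*35 = -3115)
C + 34*81 = -3115 + 34*81 = -3115 + 2754 = -361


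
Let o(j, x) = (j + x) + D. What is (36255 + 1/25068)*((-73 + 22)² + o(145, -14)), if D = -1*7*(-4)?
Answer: 209033278430/2089 ≈ 1.0006e+8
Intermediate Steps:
D = 28 (D = -7*(-4) = 28)
o(j, x) = 28 + j + x (o(j, x) = (j + x) + 28 = 28 + j + x)
(36255 + 1/25068)*((-73 + 22)² + o(145, -14)) = (36255 + 1/25068)*((-73 + 22)² + (28 + 145 - 14)) = (36255 + 1/25068)*((-51)² + 159) = 908840341*(2601 + 159)/25068 = (908840341/25068)*2760 = 209033278430/2089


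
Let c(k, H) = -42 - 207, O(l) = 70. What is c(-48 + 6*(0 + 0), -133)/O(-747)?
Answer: -249/70 ≈ -3.5571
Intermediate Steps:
c(k, H) = -249
c(-48 + 6*(0 + 0), -133)/O(-747) = -249/70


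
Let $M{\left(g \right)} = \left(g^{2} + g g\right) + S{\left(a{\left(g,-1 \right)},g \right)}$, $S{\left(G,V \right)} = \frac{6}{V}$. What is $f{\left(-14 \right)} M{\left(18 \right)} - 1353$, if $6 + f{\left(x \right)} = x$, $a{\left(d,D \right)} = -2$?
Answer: $- \frac{42959}{3} \approx -14320.0$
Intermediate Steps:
$f{\left(x \right)} = -6 + x$
$M{\left(g \right)} = 2 g^{2} + \frac{6}{g}$ ($M{\left(g \right)} = \left(g^{2} + g g\right) + \frac{6}{g} = \left(g^{2} + g^{2}\right) + \frac{6}{g} = 2 g^{2} + \frac{6}{g}$)
$f{\left(-14 \right)} M{\left(18 \right)} - 1353 = \left(-6 - 14\right) \frac{2 \left(3 + 18^{3}\right)}{18} - 1353 = - 20 \cdot 2 \cdot \frac{1}{18} \left(3 + 5832\right) - 1353 = - 20 \cdot 2 \cdot \frac{1}{18} \cdot 5835 - 1353 = \left(-20\right) \frac{1945}{3} - 1353 = - \frac{38900}{3} - 1353 = - \frac{42959}{3}$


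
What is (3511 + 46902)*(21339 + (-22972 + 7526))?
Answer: 297083809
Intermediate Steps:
(3511 + 46902)*(21339 + (-22972 + 7526)) = 50413*(21339 - 15446) = 50413*5893 = 297083809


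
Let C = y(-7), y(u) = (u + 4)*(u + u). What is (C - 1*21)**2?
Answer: 441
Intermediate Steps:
y(u) = 2*u*(4 + u) (y(u) = (4 + u)*(2*u) = 2*u*(4 + u))
C = 42 (C = 2*(-7)*(4 - 7) = 2*(-7)*(-3) = 42)
(C - 1*21)**2 = (42 - 1*21)**2 = (42 - 21)**2 = 21**2 = 441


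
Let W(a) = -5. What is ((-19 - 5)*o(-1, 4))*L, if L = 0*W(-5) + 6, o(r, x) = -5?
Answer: 720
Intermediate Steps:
L = 6 (L = 0*(-5) + 6 = 0 + 6 = 6)
((-19 - 5)*o(-1, 4))*L = ((-19 - 5)*(-5))*6 = -24*(-5)*6 = 120*6 = 720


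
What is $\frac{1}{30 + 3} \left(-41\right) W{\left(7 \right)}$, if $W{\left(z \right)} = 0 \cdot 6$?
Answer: $0$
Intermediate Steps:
$W{\left(z \right)} = 0$
$\frac{1}{30 + 3} \left(-41\right) W{\left(7 \right)} = \frac{1}{30 + 3} \left(-41\right) 0 = \frac{1}{33} \left(-41\right) 0 = \left(- \frac{41}{33}\right) 0 = 0$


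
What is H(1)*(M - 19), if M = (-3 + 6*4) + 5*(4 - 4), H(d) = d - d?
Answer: 0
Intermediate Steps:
H(d) = 0
M = 21 (M = (-3 + 24) + 5*0 = 21 + 0 = 21)
H(1)*(M - 19) = 0*(21 - 19) = 0*2 = 0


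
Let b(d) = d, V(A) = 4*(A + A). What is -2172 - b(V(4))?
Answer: -2204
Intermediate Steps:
V(A) = 8*A (V(A) = 4*(2*A) = 8*A)
-2172 - b(V(4)) = -2172 - 8*4 = -2172 - 1*32 = -2172 - 32 = -2204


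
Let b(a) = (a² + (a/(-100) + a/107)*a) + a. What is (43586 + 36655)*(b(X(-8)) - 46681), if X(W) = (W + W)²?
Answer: 4092871704117/2675 ≈ 1.5300e+9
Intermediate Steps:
X(W) = 4*W² (X(W) = (2*W)² = 4*W²)
b(a) = a + 10693*a²/10700 (b(a) = (a² + (a*(-1/100) + a*(1/107))*a) + a = (a² + (-a/100 + a/107)*a) + a = (a² + (-7*a/10700)*a) + a = (a² - 7*a²/10700) + a = 10693*a²/10700 + a = a + 10693*a²/10700)
(43586 + 36655)*(b(X(-8)) - 46681) = (43586 + 36655)*((4*(-8)²)*(10700 + 10693*(4*(-8)²))/10700 - 46681) = 80241*((4*64)*(10700 + 10693*(4*64))/10700 - 46681) = 80241*((1/10700)*256*(10700 + 10693*256) - 46681) = 80241*((1/10700)*256*(10700 + 2737408) - 46681) = 80241*((1/10700)*256*2748108 - 46681) = 80241*(175878912/2675 - 46681) = 80241*(51007237/2675) = 4092871704117/2675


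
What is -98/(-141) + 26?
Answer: 3764/141 ≈ 26.695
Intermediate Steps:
-98/(-141) + 26 = -1/141*(-98) + 26 = 98/141 + 26 = 3764/141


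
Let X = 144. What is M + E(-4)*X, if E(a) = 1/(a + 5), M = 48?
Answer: 192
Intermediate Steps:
E(a) = 1/(5 + a)
M + E(-4)*X = 48 + 144/(5 - 4) = 48 + 144/1 = 48 + 1*144 = 48 + 144 = 192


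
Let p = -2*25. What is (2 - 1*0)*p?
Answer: -100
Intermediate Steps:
p = -50
(2 - 1*0)*p = (2 - 1*0)*(-50) = (2 + 0)*(-50) = 2*(-50) = -100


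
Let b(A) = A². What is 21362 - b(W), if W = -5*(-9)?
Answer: 19337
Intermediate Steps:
W = 45
21362 - b(W) = 21362 - 1*45² = 21362 - 1*2025 = 21362 - 2025 = 19337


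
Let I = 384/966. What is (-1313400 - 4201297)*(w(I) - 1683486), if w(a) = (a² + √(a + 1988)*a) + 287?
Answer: 240607317514498551/25921 - 705881216*√12885313/25921 ≈ 9.2822e+12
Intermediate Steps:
I = 64/161 (I = 384*(1/966) = 64/161 ≈ 0.39752)
w(a) = 287 + a² + a*√(1988 + a) (w(a) = (a² + √(1988 + a)*a) + 287 = (a² + a*√(1988 + a)) + 287 = 287 + a² + a*√(1988 + a))
(-1313400 - 4201297)*(w(I) - 1683486) = (-1313400 - 4201297)*((287 + (64/161)² + 64*√(1988 + 64/161)/161) - 1683486) = -5514697*((287 + 4096/25921 + 64*√(320132/161)/161) - 1683486) = -5514697*((287 + 4096/25921 + 64*(2*√12885313/161)/161) - 1683486) = -5514697*((287 + 4096/25921 + 128*√12885313/25921) - 1683486) = -5514697*((7443423/25921 + 128*√12885313/25921) - 1683486) = -5514697*(-43630197183/25921 + 128*√12885313/25921) = 240607317514498551/25921 - 705881216*√12885313/25921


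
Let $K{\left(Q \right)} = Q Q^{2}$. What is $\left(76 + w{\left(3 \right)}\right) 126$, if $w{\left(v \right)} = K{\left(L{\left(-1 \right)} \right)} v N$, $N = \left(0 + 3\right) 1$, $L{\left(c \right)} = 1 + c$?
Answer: $9576$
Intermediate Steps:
$N = 3$ ($N = 3 \cdot 1 = 3$)
$K{\left(Q \right)} = Q^{3}$
$w{\left(v \right)} = 0$ ($w{\left(v \right)} = \left(1 - 1\right)^{3} v 3 = 0^{3} v 3 = 0 v 3 = 0 \cdot 3 = 0$)
$\left(76 + w{\left(3 \right)}\right) 126 = \left(76 + 0\right) 126 = 76 \cdot 126 = 9576$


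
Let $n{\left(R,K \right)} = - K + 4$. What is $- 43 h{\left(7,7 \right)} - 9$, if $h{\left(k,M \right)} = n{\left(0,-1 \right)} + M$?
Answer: $-525$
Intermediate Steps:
$n{\left(R,K \right)} = 4 - K$
$h{\left(k,M \right)} = 5 + M$ ($h{\left(k,M \right)} = \left(4 - -1\right) + M = \left(4 + 1\right) + M = 5 + M$)
$- 43 h{\left(7,7 \right)} - 9 = - 43 \left(5 + 7\right) - 9 = \left(-43\right) 12 - 9 = -516 - 9 = -525$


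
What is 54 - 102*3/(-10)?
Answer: 423/5 ≈ 84.600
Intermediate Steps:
54 - 102*3/(-10) = 54 - (-51)*3/5 = 54 - 102*(-3/10) = 54 + 153/5 = 423/5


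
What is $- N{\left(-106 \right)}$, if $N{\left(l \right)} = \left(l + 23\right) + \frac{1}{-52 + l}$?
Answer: $\frac{13115}{158} \approx 83.006$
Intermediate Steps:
$N{\left(l \right)} = 23 + l + \frac{1}{-52 + l}$ ($N{\left(l \right)} = \left(23 + l\right) + \frac{1}{-52 + l} = 23 + l + \frac{1}{-52 + l}$)
$- N{\left(-106 \right)} = - \frac{-1195 + \left(-106\right)^{2} - -3074}{-52 - 106} = - \frac{-1195 + 11236 + 3074}{-158} = - \frac{\left(-1\right) 13115}{158} = \left(-1\right) \left(- \frac{13115}{158}\right) = \frac{13115}{158}$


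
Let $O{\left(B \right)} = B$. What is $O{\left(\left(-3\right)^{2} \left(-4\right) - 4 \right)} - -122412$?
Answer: $122372$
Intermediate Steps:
$O{\left(\left(-3\right)^{2} \left(-4\right) - 4 \right)} - -122412 = \left(\left(-3\right)^{2} \left(-4\right) - 4\right) - -122412 = \left(9 \left(-4\right) - 4\right) + 122412 = \left(-36 - 4\right) + 122412 = -40 + 122412 = 122372$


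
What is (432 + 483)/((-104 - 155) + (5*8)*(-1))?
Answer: -915/299 ≈ -3.0602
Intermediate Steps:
(432 + 483)/((-104 - 155) + (5*8)*(-1)) = 915/(-259 + 40*(-1)) = 915/(-259 - 40) = 915/(-299) = 915*(-1/299) = -915/299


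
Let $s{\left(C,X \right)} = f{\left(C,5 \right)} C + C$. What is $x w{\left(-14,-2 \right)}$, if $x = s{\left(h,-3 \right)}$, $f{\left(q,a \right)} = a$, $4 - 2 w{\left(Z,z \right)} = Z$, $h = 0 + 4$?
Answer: $216$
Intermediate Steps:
$h = 4$
$w{\left(Z,z \right)} = 2 - \frac{Z}{2}$
$s{\left(C,X \right)} = 6 C$ ($s{\left(C,X \right)} = 5 C + C = 6 C$)
$x = 24$ ($x = 6 \cdot 4 = 24$)
$x w{\left(-14,-2 \right)} = 24 \left(2 - -7\right) = 24 \left(2 + 7\right) = 24 \cdot 9 = 216$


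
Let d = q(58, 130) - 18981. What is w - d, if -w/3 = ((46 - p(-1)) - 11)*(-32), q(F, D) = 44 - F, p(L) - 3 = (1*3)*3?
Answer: 21203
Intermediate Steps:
p(L) = 12 (p(L) = 3 + (1*3)*3 = 3 + 3*3 = 3 + 9 = 12)
w = 2208 (w = -3*((46 - 1*12) - 11)*(-32) = -3*((46 - 12) - 11)*(-32) = -3*(34 - 11)*(-32) = -69*(-32) = -3*(-736) = 2208)
d = -18995 (d = (44 - 1*58) - 18981 = (44 - 58) - 18981 = -14 - 18981 = -18995)
w - d = 2208 - 1*(-18995) = 2208 + 18995 = 21203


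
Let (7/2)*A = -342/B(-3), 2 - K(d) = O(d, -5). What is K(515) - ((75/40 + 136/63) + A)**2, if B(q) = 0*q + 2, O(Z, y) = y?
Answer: -508575169/254016 ≈ -2002.1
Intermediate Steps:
K(d) = 7 (K(d) = 2 - 1*(-5) = 2 + 5 = 7)
B(q) = 2 (B(q) = 0 + 2 = 2)
A = -342/7 (A = 2*(-342/2)/7 = 2*(-342*1/2)/7 = (2/7)*(-171) = -342/7 ≈ -48.857)
K(515) - ((75/40 + 136/63) + A)**2 = 7 - ((75/40 + 136/63) - 342/7)**2 = 7 - ((75*(1/40) + 136*(1/63)) - 342/7)**2 = 7 - ((15/8 + 136/63) - 342/7)**2 = 7 - (2033/504 - 342/7)**2 = 7 - (-22591/504)**2 = 7 - 1*510353281/254016 = 7 - 510353281/254016 = -508575169/254016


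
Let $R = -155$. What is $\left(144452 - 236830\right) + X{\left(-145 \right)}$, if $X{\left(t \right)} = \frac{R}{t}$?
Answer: $- \frac{2678931}{29} \approx -92377.0$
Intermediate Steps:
$X{\left(t \right)} = - \frac{155}{t}$
$\left(144452 - 236830\right) + X{\left(-145 \right)} = \left(144452 - 236830\right) - \frac{155}{-145} = -92378 - - \frac{31}{29} = -92378 + \frac{31}{29} = - \frac{2678931}{29}$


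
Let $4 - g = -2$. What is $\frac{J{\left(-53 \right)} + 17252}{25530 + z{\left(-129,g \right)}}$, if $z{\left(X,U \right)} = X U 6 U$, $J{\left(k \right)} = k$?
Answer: $- \frac{5733}{778} \approx -7.3689$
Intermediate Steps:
$g = 6$ ($g = 4 - -2 = 4 + 2 = 6$)
$z{\left(X,U \right)} = 6 X U^{2}$ ($z{\left(X,U \right)} = U X 6 U = 6 U X U = 6 X U^{2}$)
$\frac{J{\left(-53 \right)} + 17252}{25530 + z{\left(-129,g \right)}} = \frac{-53 + 17252}{25530 + 6 \left(-129\right) 6^{2}} = \frac{17199}{25530 + 6 \left(-129\right) 36} = \frac{17199}{25530 - 27864} = \frac{17199}{-2334} = 17199 \left(- \frac{1}{2334}\right) = - \frac{5733}{778}$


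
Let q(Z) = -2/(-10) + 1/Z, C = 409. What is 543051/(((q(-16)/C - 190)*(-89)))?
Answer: 5922876240/184431407 ≈ 32.114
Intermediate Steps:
q(Z) = 1/5 + 1/Z (q(Z) = -2*(-1/10) + 1/Z = 1/5 + 1/Z)
543051/(((q(-16)/C - 190)*(-89))) = 543051/(((((1/5)*(5 - 16)/(-16))/409 - 190)*(-89))) = 543051/(((((1/5)*(-1/16)*(-11))*(1/409) - 190)*(-89))) = 543051/((((11/80)*(1/409) - 190)*(-89))) = 543051/(((11/32720 - 190)*(-89))) = 543051/((-6216789/32720*(-89))) = 543051/(553294221/32720) = 543051*(32720/553294221) = 5922876240/184431407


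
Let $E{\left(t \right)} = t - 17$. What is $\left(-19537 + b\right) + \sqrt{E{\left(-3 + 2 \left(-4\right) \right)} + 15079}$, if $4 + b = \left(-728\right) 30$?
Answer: $-41381 + \sqrt{15051} \approx -41258.0$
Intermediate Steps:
$b = -21844$ ($b = -4 - 21840 = -21844$)
$E{\left(t \right)} = -17 + t$ ($E{\left(t \right)} = t - 17 = -17 + t$)
$\left(-19537 + b\right) + \sqrt{E{\left(-3 + 2 \left(-4\right) \right)} + 15079} = \left(-19537 - 21844\right) + \sqrt{\left(-17 + \left(-3 + 2 \left(-4\right)\right)\right) + 15079} = -41381 + \sqrt{\left(-17 - 11\right) + 15079} = -41381 + \sqrt{-28 + 15079} = -41381 + \sqrt{15051}$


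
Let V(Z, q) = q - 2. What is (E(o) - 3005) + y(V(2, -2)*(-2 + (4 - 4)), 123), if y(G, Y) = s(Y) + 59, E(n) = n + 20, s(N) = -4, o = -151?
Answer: -3081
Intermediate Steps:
V(Z, q) = -2 + q
E(n) = 20 + n
y(G, Y) = 55 (y(G, Y) = -4 + 59 = 55)
(E(o) - 3005) + y(V(2, -2)*(-2 + (4 - 4)), 123) = ((20 - 151) - 3005) + 55 = (-131 - 3005) + 55 = -3136 + 55 = -3081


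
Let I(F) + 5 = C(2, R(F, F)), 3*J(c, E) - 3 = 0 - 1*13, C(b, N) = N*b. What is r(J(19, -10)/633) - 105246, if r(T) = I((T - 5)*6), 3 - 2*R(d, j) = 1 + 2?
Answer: -105251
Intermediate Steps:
R(d, j) = 0 (R(d, j) = 3/2 - (1 + 2)/2 = 3/2 - 1/2*3 = 3/2 - 3/2 = 0)
J(c, E) = -10/3 (J(c, E) = 1 + (0 - 1*13)/3 = 1 + (0 - 13)/3 = 1 + (1/3)*(-13) = 1 - 13/3 = -10/3)
I(F) = -5 (I(F) = -5 + 0*2 = -5 + 0 = -5)
r(T) = -5
r(J(19, -10)/633) - 105246 = -5 - 105246 = -105251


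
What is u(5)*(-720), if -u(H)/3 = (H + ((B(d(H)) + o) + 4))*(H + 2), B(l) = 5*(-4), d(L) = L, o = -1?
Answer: -181440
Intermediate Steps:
B(l) = -20
u(H) = -3*(-17 + H)*(2 + H) (u(H) = -3*(H + ((-20 - 1) + 4))*(H + 2) = -3*(H + (-21 + 4))*(2 + H) = -3*(H - 17)*(2 + H) = -3*(-17 + H)*(2 + H))
u(5)*(-720) = (102 - 3*5**2 + 45*5)*(-720) = (102 - 3*25 + 225)*(-720) = (102 - 75 + 225)*(-720) = 252*(-720) = -181440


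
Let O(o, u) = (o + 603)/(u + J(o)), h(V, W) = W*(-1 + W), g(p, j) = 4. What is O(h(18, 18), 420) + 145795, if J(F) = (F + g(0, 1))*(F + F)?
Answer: 9240487403/63380 ≈ 1.4580e+5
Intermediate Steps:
J(F) = 2*F*(4 + F) (J(F) = (F + 4)*(F + F) = (4 + F)*(2*F) = 2*F*(4 + F))
O(o, u) = (603 + o)/(u + 2*o*(4 + o)) (O(o, u) = (o + 603)/(u + 2*o*(4 + o)) = (603 + o)/(u + 2*o*(4 + o)))
O(h(18, 18), 420) + 145795 = (603 + 18*(-1 + 18))/(420 + 2*(18*(-1 + 18))*(4 + 18*(-1 + 18))) + 145795 = (603 + 18*17)/(420 + 2*(18*17)*(4 + 18*17)) + 145795 = (603 + 306)/(420 + 2*306*(4 + 306)) + 145795 = 909/(420 + 2*306*310) + 145795 = 909/(420 + 189720) + 145795 = 909/190140 + 145795 = (1/190140)*909 + 145795 = 303/63380 + 145795 = 9240487403/63380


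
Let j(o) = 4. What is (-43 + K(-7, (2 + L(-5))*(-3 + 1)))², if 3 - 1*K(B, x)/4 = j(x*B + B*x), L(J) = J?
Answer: 2209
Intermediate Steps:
K(B, x) = -4 (K(B, x) = 12 - 4*4 = 12 - 16 = -4)
(-43 + K(-7, (2 + L(-5))*(-3 + 1)))² = (-43 - 4)² = (-47)² = 2209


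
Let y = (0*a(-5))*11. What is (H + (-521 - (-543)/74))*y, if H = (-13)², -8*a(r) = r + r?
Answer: 0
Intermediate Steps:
a(r) = -r/4 (a(r) = -(r + r)/8 = -r/4)
H = 169
y = 0 (y = (0*(-¼*(-5)))*11 = (0*(5/4))*11 = 0*11 = 0)
(H + (-521 - (-543)/74))*y = (169 + (-521 - (-543)/74))*0 = (169 + (-521 - 1*(-543/74)))*0 = (169 + (-521 + 543/74))*0 = (169 - 38011/74)*0 = -25505/74*0 = 0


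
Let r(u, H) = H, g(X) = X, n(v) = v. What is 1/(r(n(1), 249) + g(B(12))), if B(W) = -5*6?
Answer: 1/219 ≈ 0.0045662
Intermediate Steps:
B(W) = -30
1/(r(n(1), 249) + g(B(12))) = 1/(249 - 30) = 1/219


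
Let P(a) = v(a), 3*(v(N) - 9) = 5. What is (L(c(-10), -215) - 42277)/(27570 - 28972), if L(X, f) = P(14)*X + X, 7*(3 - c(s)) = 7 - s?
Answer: 126811/4206 ≈ 30.150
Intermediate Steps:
v(N) = 32/3 (v(N) = 9 + (⅓)*5 = 9 + 5/3 = 32/3)
P(a) = 32/3
c(s) = 2 + s/7 (c(s) = 3 - (7 - s)/7 = 3 + (-1 + s/7) = 2 + s/7)
L(X, f) = 35*X/3 (L(X, f) = 32*X/3 + X = 35*X/3)
(L(c(-10), -215) - 42277)/(27570 - 28972) = (35*(2 + (⅐)*(-10))/3 - 42277)/(27570 - 28972) = (35*(2 - 10/7)/3 - 42277)/(-1402) = ((35/3)*(4/7) - 42277)*(-1/1402) = (20/3 - 42277)*(-1/1402) = -126811/3*(-1/1402) = 126811/4206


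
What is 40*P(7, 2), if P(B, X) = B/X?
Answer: 140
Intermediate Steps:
40*P(7, 2) = 40*(7/2) = 140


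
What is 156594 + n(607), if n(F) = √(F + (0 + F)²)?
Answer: 156594 + 4*√23066 ≈ 1.5720e+5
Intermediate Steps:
n(F) = √(F + F²)
156594 + n(607) = 156594 + √(607*(1 + 607)) = 156594 + √(607*608) = 156594 + √369056 = 156594 + 4*√23066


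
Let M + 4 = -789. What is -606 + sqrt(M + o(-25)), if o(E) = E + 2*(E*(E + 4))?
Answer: -606 + 2*sqrt(58) ≈ -590.77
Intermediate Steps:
o(E) = E + 2*E*(4 + E) (o(E) = E + 2*(E*(4 + E)) = E + 2*E*(4 + E))
M = -793 (M = -4 - 789 = -793)
-606 + sqrt(M + o(-25)) = -606 + sqrt(-793 - 25*(9 + 2*(-25))) = -606 + sqrt(-793 - 25*(9 - 50)) = -606 + sqrt(-793 - 25*(-41)) = -606 + sqrt(-793 + 1025) = -606 + sqrt(232) = -606 + 2*sqrt(58)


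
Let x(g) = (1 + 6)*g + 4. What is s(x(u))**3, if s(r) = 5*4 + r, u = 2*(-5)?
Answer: -97336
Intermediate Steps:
u = -10
x(g) = 4 + 7*g (x(g) = 7*g + 4 = 4 + 7*g)
s(r) = 20 + r
s(x(u))**3 = (20 + (4 + 7*(-10)))**3 = (20 + (4 - 70))**3 = (20 - 66)**3 = (-46)**3 = -97336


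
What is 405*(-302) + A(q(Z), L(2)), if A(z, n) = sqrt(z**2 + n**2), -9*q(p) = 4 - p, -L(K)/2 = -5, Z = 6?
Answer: -122310 + 2*sqrt(2026)/9 ≈ -1.2230e+5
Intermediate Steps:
L(K) = 10 (L(K) = -2*(-5) = 10)
q(p) = -4/9 + p/9 (q(p) = -(4 - p)/9 = -4/9 + p/9)
A(z, n) = sqrt(n**2 + z**2)
405*(-302) + A(q(Z), L(2)) = 405*(-302) + sqrt(10**2 + (-4/9 + (1/9)*6)**2) = -122310 + sqrt(100 + (-4/9 + 2/3)**2) = -122310 + sqrt(100 + (2/9)**2) = -122310 + sqrt(100 + 4/81) = -122310 + sqrt(8104/81) = -122310 + 2*sqrt(2026)/9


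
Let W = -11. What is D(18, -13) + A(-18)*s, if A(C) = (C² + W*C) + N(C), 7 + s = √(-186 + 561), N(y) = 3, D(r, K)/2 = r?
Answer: -3639 + 2625*√15 ≈ 6527.6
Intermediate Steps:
D(r, K) = 2*r
s = -7 + 5*√15 (s = -7 + √(-186 + 561) = -7 + √375 = -7 + 5*√15 ≈ 12.365)
A(C) = 3 + C² - 11*C (A(C) = (C² - 11*C) + 3 = 3 + C² - 11*C)
D(18, -13) + A(-18)*s = 2*18 + (3 + (-18)² - 11*(-18))*(-7 + 5*√15) = 36 + (3 + 324 + 198)*(-7 + 5*√15) = 36 + 525*(-7 + 5*√15) = 36 + (-3675 + 2625*√15) = -3639 + 2625*√15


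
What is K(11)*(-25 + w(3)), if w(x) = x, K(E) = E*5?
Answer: -1210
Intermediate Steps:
K(E) = 5*E
K(11)*(-25 + w(3)) = (5*11)*(-25 + 3) = 55*(-22) = -1210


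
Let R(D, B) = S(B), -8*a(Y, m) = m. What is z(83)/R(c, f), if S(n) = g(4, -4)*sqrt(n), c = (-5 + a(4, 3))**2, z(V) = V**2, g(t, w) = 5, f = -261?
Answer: -6889*I*sqrt(29)/435 ≈ -85.284*I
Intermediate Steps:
a(Y, m) = -m/8
c = 1849/64 (c = (-5 - 1/8*3)**2 = (-5 - 3/8)**2 = (-43/8)**2 = 1849/64 ≈ 28.891)
S(n) = 5*sqrt(n)
R(D, B) = 5*sqrt(B)
z(83)/R(c, f) = 83**2/((5*sqrt(-261))) = 6889/((5*(3*I*sqrt(29)))) = 6889/((15*I*sqrt(29))) = 6889*(-I*sqrt(29)/435) = -6889*I*sqrt(29)/435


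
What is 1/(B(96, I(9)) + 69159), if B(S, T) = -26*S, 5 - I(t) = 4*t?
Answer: 1/66663 ≈ 1.5001e-5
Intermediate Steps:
I(t) = 5 - 4*t
1/(B(96, I(9)) + 69159) = 1/(-26*96 + 69159) = 1/(-2496 + 69159) = 1/66663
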